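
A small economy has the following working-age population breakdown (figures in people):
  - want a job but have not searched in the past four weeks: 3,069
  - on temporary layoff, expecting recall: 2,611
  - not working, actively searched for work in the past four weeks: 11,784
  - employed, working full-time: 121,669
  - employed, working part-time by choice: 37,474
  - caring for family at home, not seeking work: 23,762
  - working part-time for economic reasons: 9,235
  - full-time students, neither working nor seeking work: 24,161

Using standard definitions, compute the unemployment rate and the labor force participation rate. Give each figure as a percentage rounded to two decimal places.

Employed = 121,669 + 37,474 + 9,235 = 168,378 (anyone who worked, including part-time for economic reasons, counts as employed).
Unemployed = 2,611 + 11,784 = 14,395 (jobless and actively searching, or on temporary layoff).
Labor force = 168,378 + 14,395 = 182,773.
Not in labor force = 3,069 + 23,762 + 24,161 = 50,992 (those not working and not actively searching are outside the labor force — including those who want a job but have given up searching).
Civilian working-age population = 182,773 + 50,992 = 233,765.
Unemployment rate = 14,395 / 182,773 = 7.88%.
Labor force participation rate = 182,773 / 233,765 = 78.19%.

Unemployment rate ≈ 7.88%; labor force participation rate ≈ 78.19%.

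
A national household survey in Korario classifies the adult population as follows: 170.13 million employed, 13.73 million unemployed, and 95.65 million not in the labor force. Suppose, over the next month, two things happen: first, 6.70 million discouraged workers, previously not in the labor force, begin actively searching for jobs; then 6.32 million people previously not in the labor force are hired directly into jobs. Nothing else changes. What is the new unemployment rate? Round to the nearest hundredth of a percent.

New unemployment rate ≈ 10.38%.

Initially, labor force = 170.13 + 13.73 = 183.86 million, so u = 13.73/183.86 = 7.47%.
After the first change, unemployed and labor force both rise by 6.70 → E = 170.13, U = 20.43, labor force = 190.56 million.
After the second change, employed and labor force both rise by 6.32; unemployed unchanged → E = 176.45, U = 20.43, labor force = 196.88 million.
New unemployment rate = 20.43 / 196.88 = 10.38%.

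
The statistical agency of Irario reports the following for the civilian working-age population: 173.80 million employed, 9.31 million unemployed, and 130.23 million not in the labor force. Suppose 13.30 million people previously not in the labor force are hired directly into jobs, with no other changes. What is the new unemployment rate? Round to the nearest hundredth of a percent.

New unemployment rate ≈ 4.74%.

Initially, labor force = 173.80 + 9.31 = 183.11 million, so u = 9.31/183.11 = 5.08%.
After the change, employed and labor force both rise by 13.30; unemployed unchanged → E = 187.10, U = 9.31, labor force = 196.41 million.
New unemployment rate = 9.31 / 196.41 = 4.74%.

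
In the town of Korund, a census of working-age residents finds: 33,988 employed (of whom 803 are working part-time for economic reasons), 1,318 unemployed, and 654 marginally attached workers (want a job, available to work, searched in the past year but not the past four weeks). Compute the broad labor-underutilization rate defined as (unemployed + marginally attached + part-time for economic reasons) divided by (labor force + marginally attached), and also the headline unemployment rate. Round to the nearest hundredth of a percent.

Labor force = 33,988 + 1,318 = 35,306.
Numerator = 1,318 + 654 + 803 = 2,775.
Denominator = 35,306 + 654 = 35,960.
Broad rate = 2,775 / 35,960 = 7.72%.
Headline unemployment rate = 1,318 / 35,306 = 3.73%.

Broad underutilization rate ≈ 7.72%; headline unemployment rate ≈ 3.73%.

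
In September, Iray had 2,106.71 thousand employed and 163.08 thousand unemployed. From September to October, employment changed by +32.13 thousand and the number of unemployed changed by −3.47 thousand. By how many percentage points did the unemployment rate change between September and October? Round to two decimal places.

The unemployment rate changed by −0.24 percentage points.

September: labor force = 2,106.71 + 163.08 = 2,269.79; u = 163.08/2,269.79 = 7.18%.
October: labor force = 2,138.84 + 159.61 = 2,298.45; u = 159.61/2,298.45 = 6.94%.
Change = 6.94% − 7.18% = −0.24 pp.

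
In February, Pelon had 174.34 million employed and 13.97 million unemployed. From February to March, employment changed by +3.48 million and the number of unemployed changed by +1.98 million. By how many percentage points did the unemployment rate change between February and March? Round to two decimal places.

The unemployment rate changed by +0.81 percentage points.

February: labor force = 174.34 + 13.97 = 188.31; u = 13.97/188.31 = 7.42%.
March: labor force = 177.82 + 15.95 = 193.77; u = 15.95/193.77 = 8.23%.
Change = 8.23% − 7.42% = +0.81 pp.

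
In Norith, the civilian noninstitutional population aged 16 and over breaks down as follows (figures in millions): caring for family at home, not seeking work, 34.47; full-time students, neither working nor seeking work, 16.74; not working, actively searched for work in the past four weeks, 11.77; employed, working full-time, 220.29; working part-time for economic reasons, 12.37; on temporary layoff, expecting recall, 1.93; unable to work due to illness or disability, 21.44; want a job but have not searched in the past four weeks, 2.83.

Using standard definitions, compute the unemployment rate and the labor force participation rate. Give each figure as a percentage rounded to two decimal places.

Unemployment rate ≈ 5.56%; labor force participation rate ≈ 76.55%.

Employed = 220.29 + 12.37 = 232.66 million (anyone who worked, including part-time for economic reasons, counts as employed).
Unemployed = 11.77 + 1.93 = 13.70 million (jobless and actively searching, or on temporary layoff).
Labor force = 232.66 + 13.70 = 246.36 million.
Not in labor force = 34.47 + 16.74 + 21.44 + 2.83 = 75.48 million (those not working and not actively searching are outside the labor force — including those who want a job but have given up searching).
Civilian working-age population = 246.36 + 75.48 = 321.84 million.
Unemployment rate = 13.70 / 246.36 = 5.56%.
Labor force participation rate = 246.36 / 321.84 = 76.55%.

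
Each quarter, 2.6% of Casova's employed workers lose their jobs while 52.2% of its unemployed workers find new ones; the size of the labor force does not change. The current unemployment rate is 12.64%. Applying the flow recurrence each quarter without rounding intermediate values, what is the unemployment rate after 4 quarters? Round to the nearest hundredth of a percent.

Unemployment rate after four quarters ≈ 5.07%.

With a fixed labor force, u_{t+1} = u_t + s·(1−u_t) − f·u_t = u_t·(1−s−f) + s.
Here 1−s−f = 0.452 and s = 0.026.
u_1 = 0.126400 × 0.452 + 0.026 = 0.083133.
u_2 = 0.083133 × 0.452 + 0.026 = 0.063576.
u_3 = 0.063576 × 0.452 + 0.026 = 0.054736.
u_4 = 0.054736 × 0.452 + 0.026 = 0.050741.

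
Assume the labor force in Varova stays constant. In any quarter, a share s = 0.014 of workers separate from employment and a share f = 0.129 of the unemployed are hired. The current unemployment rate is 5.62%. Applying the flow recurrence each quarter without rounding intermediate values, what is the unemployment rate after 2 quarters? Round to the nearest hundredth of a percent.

Unemployment rate after two quarters ≈ 6.73%.

With a fixed labor force, u_{t+1} = u_t + s·(1−u_t) − f·u_t = u_t·(1−s−f) + s.
Here 1−s−f = 0.857 and s = 0.014.
u_1 = 0.056200 × 0.857 + 0.014 = 0.062163.
u_2 = 0.062163 × 0.857 + 0.014 = 0.067274.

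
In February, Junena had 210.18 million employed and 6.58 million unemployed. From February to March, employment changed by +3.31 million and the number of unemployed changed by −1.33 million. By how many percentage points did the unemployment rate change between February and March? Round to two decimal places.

February: labor force = 210.18 + 6.58 = 216.76; u = 6.58/216.76 = 3.04%.
March: labor force = 213.49 + 5.25 = 218.74; u = 5.25/218.74 = 2.40%.
Change = 2.40% − 3.04% = −0.64 pp.

The unemployment rate changed by −0.64 percentage points.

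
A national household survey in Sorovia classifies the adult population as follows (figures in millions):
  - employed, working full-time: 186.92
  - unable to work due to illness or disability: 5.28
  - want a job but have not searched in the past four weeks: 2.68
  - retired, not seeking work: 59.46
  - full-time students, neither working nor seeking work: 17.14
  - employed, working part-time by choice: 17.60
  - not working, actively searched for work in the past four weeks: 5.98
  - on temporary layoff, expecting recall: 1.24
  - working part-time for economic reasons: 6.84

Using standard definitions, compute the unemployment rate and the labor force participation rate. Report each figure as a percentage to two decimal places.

Unemployment rate ≈ 3.30%; labor force participation rate ≈ 72.11%.

Employed = 186.92 + 17.60 + 6.84 = 211.36 million (anyone who worked, including part-time for economic reasons, counts as employed).
Unemployed = 5.98 + 1.24 = 7.22 million (jobless and actively searching, or on temporary layoff).
Labor force = 211.36 + 7.22 = 218.58 million.
Not in labor force = 5.28 + 2.68 + 59.46 + 17.14 = 84.56 million (those not working and not actively searching are outside the labor force — including those who want a job but have given up searching).
Civilian working-age population = 218.58 + 84.56 = 303.14 million.
Unemployment rate = 7.22 / 218.58 = 3.30%.
Labor force participation rate = 218.58 / 303.14 = 72.11%.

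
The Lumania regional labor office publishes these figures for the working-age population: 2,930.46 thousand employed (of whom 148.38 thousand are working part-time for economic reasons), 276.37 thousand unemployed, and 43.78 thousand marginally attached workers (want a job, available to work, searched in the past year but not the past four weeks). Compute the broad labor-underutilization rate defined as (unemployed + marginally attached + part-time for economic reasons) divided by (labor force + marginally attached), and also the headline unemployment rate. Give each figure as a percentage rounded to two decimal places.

Broad underutilization rate ≈ 14.41%; headline unemployment rate ≈ 8.62%.

Labor force = 2,930.46 + 276.37 = 3,206.83 thousand.
Numerator = 276.37 + 43.78 + 148.38 = 468.53 thousand.
Denominator = 3,206.83 + 43.78 = 3,250.61 thousand.
Broad rate = 468.53 / 3,250.61 = 14.41%.
Headline unemployment rate = 276.37 / 3,206.83 = 8.62%.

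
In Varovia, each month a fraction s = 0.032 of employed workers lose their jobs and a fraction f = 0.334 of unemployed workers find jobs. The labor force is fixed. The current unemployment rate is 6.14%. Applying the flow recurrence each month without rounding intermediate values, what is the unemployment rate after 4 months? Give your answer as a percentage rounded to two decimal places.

Unemployment rate after four months ≈ 8.32%.

With a fixed labor force, u_{t+1} = u_t + s·(1−u_t) − f·u_t = u_t·(1−s−f) + s.
Here 1−s−f = 0.634 and s = 0.032.
u_1 = 0.061400 × 0.634 + 0.032 = 0.070928.
u_2 = 0.070928 × 0.634 + 0.032 = 0.076968.
u_3 = 0.076968 × 0.634 + 0.032 = 0.080798.
u_4 = 0.080798 × 0.634 + 0.032 = 0.083226.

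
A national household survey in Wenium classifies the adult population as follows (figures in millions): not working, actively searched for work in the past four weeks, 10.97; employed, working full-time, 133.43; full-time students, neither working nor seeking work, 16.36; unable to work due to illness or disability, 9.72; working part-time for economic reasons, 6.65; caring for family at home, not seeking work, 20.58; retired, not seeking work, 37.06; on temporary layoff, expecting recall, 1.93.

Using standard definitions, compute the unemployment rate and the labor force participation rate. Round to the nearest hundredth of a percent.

Employed = 133.43 + 6.65 = 140.08 million (anyone who worked, including part-time for economic reasons, counts as employed).
Unemployed = 10.97 + 1.93 = 12.90 million (jobless and actively searching, or on temporary layoff).
Labor force = 140.08 + 12.90 = 152.98 million.
Not in labor force = 16.36 + 9.72 + 20.58 + 37.06 = 83.72 million (those not working and not actively searching are outside the labor force).
Civilian working-age population = 152.98 + 83.72 = 236.70 million.
Unemployment rate = 12.90 / 152.98 = 8.43%.
Labor force participation rate = 152.98 / 236.70 = 64.63%.

Unemployment rate ≈ 8.43%; labor force participation rate ≈ 64.63%.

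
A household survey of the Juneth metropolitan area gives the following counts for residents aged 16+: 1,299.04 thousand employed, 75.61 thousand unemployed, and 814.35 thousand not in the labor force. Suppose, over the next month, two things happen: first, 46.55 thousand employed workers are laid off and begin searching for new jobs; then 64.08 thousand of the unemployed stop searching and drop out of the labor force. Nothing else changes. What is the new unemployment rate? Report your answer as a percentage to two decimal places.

Initially, labor force = 1,299.04 + 75.61 = 1,374.65 thousand, so u = 75.61/1,374.65 = 5.50%.
After the first change, employed falls and unemployed rises by 46.55; labor force unchanged → E = 1,252.49, U = 122.16, labor force = 1,374.65 thousand.
After the second change, unemployed and labor force both fall by 64.08 → E = 1,252.49, U = 58.08, labor force = 1,310.57 thousand.
New unemployment rate = 58.08 / 1,310.57 = 4.43%.

New unemployment rate ≈ 4.43%.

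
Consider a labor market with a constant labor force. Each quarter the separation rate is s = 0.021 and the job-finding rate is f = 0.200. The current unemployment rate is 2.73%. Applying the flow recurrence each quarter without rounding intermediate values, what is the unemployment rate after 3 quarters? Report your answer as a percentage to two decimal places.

With a fixed labor force, u_{t+1} = u_t + s·(1−u_t) − f·u_t = u_t·(1−s−f) + s.
Here 1−s−f = 0.779 and s = 0.021.
u_1 = 0.027300 × 0.779 + 0.021 = 0.042267.
u_2 = 0.042267 × 0.779 + 0.021 = 0.053926.
u_3 = 0.053926 × 0.779 + 0.021 = 0.063008.

Unemployment rate after three quarters ≈ 6.30%.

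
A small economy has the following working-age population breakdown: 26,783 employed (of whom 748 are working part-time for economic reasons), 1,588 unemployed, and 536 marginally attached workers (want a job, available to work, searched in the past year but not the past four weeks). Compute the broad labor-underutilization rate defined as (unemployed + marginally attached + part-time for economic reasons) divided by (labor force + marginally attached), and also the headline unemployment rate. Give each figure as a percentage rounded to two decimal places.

Broad underutilization rate ≈ 9.94%; headline unemployment rate ≈ 5.60%.

Labor force = 26,783 + 1,588 = 28,371.
Numerator = 1,588 + 536 + 748 = 2,872.
Denominator = 28,371 + 536 = 28,907.
Broad rate = 2,872 / 28,907 = 9.94%.
Headline unemployment rate = 1,588 / 28,371 = 5.60%.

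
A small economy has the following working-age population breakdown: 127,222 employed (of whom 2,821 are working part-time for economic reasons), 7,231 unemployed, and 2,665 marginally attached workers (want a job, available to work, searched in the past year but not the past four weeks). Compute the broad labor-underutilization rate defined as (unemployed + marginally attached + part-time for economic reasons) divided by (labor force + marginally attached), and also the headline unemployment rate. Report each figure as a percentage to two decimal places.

Labor force = 127,222 + 7,231 = 134,453.
Numerator = 7,231 + 2,665 + 2,821 = 12,717.
Denominator = 134,453 + 2,665 = 137,118.
Broad rate = 12,717 / 137,118 = 9.27%.
Headline unemployment rate = 7,231 / 134,453 = 5.38%.

Broad underutilization rate ≈ 9.27%; headline unemployment rate ≈ 5.38%.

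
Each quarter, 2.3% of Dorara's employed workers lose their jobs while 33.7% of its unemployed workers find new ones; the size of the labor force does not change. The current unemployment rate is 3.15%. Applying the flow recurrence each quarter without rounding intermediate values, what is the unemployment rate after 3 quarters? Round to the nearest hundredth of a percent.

Unemployment rate after three quarters ≈ 5.54%.

With a fixed labor force, u_{t+1} = u_t + s·(1−u_t) − f·u_t = u_t·(1−s−f) + s.
Here 1−s−f = 0.640 and s = 0.023.
u_1 = 0.031500 × 0.640 + 0.023 = 0.043160.
u_2 = 0.043160 × 0.640 + 0.023 = 0.050622.
u_3 = 0.050622 × 0.640 + 0.023 = 0.055398.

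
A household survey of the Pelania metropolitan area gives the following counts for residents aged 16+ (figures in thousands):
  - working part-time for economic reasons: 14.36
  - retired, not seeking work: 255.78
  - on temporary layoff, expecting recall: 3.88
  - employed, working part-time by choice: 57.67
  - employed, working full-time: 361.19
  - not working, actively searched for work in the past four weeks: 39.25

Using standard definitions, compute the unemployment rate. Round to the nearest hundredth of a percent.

Employed = 14.36 + 57.67 + 361.19 = 433.22 thousand (anyone who worked, including part-time for economic reasons, counts as employed).
Unemployed = 3.88 + 39.25 = 43.13 thousand (jobless and actively searching, or on temporary layoff).
Labor force = 433.22 + 43.13 = 476.35 thousand.
Unemployment rate = 43.13 / 476.35 = 9.05%.

Unemployment rate ≈ 9.05%.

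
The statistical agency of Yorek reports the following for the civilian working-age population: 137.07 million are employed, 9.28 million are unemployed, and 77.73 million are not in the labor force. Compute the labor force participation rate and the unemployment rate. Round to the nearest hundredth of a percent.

Labor force participation rate ≈ 65.31%; unemployment rate ≈ 6.34%.

Labor force = employed + unemployed = 137.07 + 9.28 = 146.35 million.
Working-age population = 146.35 + 77.73 = 224.08 million.
Unemployment rate = 9.28 / 146.35 = 6.34%.
Labor force participation rate = 146.35 / 224.08 = 65.31%.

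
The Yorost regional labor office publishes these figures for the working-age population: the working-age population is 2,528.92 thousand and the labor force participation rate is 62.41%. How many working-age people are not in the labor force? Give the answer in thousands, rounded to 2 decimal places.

Share not in the labor force = 1 − 0.6241 = 0.3759.
Not in labor force = 0.3759 × 2,528.92 ≈ 950.62 thousand.

About 950.62 thousand are not in the labor force.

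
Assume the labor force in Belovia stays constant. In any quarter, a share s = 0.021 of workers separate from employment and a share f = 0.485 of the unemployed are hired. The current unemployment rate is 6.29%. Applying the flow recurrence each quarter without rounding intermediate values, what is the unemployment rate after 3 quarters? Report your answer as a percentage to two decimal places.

Unemployment rate after three quarters ≈ 4.41%.

With a fixed labor force, u_{t+1} = u_t + s·(1−u_t) − f·u_t = u_t·(1−s−f) + s.
Here 1−s−f = 0.494 and s = 0.021.
u_1 = 0.062900 × 0.494 + 0.021 = 0.052073.
u_2 = 0.052073 × 0.494 + 0.021 = 0.046724.
u_3 = 0.046724 × 0.494 + 0.021 = 0.044082.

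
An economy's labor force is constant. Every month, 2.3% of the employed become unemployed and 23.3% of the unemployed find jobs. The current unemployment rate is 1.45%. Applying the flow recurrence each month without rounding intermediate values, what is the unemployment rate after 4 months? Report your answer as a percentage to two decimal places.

Unemployment rate after four months ≈ 6.68%.

With a fixed labor force, u_{t+1} = u_t + s·(1−u_t) − f·u_t = u_t·(1−s−f) + s.
Here 1−s−f = 0.744 and s = 0.023.
u_1 = 0.014500 × 0.744 + 0.023 = 0.033788.
u_2 = 0.033788 × 0.744 + 0.023 = 0.048138.
u_3 = 0.048138 × 0.744 + 0.023 = 0.058815.
u_4 = 0.058815 × 0.744 + 0.023 = 0.066758.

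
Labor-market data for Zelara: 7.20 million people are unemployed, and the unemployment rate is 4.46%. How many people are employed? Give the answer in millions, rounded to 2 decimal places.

Labor force = U / u = 7.20 / 0.0446 ≈ 161.43 million.
Employed = labor force − unemployed = 161.43 − 7.20 = 154.23 million.

About 154.23 million are employed.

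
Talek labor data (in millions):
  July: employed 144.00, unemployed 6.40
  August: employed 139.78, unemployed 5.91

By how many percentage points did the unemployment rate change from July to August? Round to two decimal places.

The unemployment rate changed by −0.20 percentage points.

July: labor force = 144.00 + 6.40 = 150.40; u = 6.40/150.40 = 4.26%.
August: labor force = 139.78 + 5.91 = 145.69; u = 5.91/145.69 = 4.06%.
Change = 4.06% − 4.26% = −0.20 pp.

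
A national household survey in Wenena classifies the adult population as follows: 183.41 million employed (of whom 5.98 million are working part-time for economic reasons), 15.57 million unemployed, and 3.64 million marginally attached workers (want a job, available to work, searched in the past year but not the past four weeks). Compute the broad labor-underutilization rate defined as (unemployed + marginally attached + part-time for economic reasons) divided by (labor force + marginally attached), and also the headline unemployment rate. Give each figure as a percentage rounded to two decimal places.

Labor force = 183.41 + 15.57 = 198.98 million.
Numerator = 15.57 + 3.64 + 5.98 = 25.19 million.
Denominator = 198.98 + 3.64 = 202.62 million.
Broad rate = 25.19 / 202.62 = 12.43%.
Headline unemployment rate = 15.57 / 198.98 = 7.82%.

Broad underutilization rate ≈ 12.43%; headline unemployment rate ≈ 7.82%.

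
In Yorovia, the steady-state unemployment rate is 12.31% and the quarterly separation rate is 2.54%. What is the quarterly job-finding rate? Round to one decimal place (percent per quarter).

Job-finding rate ≈ 18.1% per quarter.

From u* = s/(s+f): f = s·(1−u)/u.
f = 2.54 × (1 − 0.1231) / 0.1231 = 2.2273 / 0.1231 ≈ 18.1% per quarter.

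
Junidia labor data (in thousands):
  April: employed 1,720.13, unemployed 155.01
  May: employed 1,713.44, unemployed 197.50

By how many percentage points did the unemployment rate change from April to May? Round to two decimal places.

The unemployment rate changed by +2.07 percentage points.

April: labor force = 1,720.13 + 155.01 = 1,875.14; u = 155.01/1,875.14 = 8.27%.
May: labor force = 1,713.44 + 197.50 = 1,910.94; u = 197.50/1,910.94 = 10.34%.
Change = 10.34% − 8.27% = +2.07 pp.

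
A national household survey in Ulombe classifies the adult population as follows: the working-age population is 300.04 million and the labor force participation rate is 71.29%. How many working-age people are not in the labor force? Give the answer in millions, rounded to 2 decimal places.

Share not in the labor force = 1 − 0.7129 = 0.2871.
Not in labor force = 0.2871 × 300.04 ≈ 86.14 million.

About 86.14 million are not in the labor force.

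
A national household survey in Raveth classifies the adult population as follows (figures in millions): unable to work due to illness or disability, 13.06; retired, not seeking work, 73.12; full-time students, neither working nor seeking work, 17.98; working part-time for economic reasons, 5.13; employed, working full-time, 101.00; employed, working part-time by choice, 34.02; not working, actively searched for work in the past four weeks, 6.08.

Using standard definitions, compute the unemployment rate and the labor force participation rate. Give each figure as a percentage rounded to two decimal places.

Employed = 5.13 + 101.00 + 34.02 = 140.15 million (anyone who worked, including part-time for economic reasons, counts as employed).
Unemployed = 6.08 million.
Labor force = 140.15 + 6.08 = 146.23 million.
Not in labor force = 13.06 + 73.12 + 17.98 = 104.16 million (those not working and not actively searching are outside the labor force).
Civilian working-age population = 146.23 + 104.16 = 250.39 million.
Unemployment rate = 6.08 / 146.23 = 4.16%.
Labor force participation rate = 146.23 / 250.39 = 58.40%.

Unemployment rate ≈ 4.16%; labor force participation rate ≈ 58.40%.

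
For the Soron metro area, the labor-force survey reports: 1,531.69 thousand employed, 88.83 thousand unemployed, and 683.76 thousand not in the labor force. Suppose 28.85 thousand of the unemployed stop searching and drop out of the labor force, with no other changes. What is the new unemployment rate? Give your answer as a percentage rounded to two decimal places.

Initially, labor force = 1,531.69 + 88.83 = 1,620.52 thousand, so u = 88.83/1,620.52 = 5.48%.
After the change, unemployed and labor force both fall by 28.85 → E = 1,531.69, U = 59.98, labor force = 1,591.67 thousand.
New unemployment rate = 59.98 / 1,591.67 = 3.77%.

New unemployment rate ≈ 3.77%.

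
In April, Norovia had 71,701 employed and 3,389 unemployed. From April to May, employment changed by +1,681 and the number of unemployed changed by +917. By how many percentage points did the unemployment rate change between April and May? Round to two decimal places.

The unemployment rate changed by +1.03 percentage points.

April: labor force = 71,701 + 3,389 = 75,090; u = 3,389/75,090 = 4.51%.
May: labor force = 73,382 + 4,306 = 77,688; u = 4,306/77,688 = 5.54%.
Change = 5.54% − 4.51% = +1.03 pp.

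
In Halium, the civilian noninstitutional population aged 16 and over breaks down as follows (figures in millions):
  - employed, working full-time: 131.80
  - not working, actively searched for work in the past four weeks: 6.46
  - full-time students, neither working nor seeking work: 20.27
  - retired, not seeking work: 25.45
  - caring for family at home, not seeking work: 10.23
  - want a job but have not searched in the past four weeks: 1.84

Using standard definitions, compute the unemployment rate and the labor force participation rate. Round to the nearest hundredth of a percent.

Employed = 131.80 million.
Unemployed = 6.46 million.
Labor force = 131.80 + 6.46 = 138.26 million.
Not in labor force = 20.27 + 25.45 + 10.23 + 1.84 = 57.79 million (those not working and not actively searching are outside the labor force — including those who want a job but have given up searching).
Civilian working-age population = 138.26 + 57.79 = 196.05 million.
Unemployment rate = 6.46 / 138.26 = 4.67%.
Labor force participation rate = 138.26 / 196.05 = 70.52%.

Unemployment rate ≈ 4.67%; labor force participation rate ≈ 70.52%.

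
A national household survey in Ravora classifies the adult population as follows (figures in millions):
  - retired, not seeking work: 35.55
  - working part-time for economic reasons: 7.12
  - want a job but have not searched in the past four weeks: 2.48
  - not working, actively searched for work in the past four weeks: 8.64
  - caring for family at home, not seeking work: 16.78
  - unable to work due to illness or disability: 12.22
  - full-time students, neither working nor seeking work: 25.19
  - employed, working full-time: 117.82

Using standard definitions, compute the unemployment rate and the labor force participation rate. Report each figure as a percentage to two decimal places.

Employed = 7.12 + 117.82 = 124.94 million (anyone who worked, including part-time for economic reasons, counts as employed).
Unemployed = 8.64 million.
Labor force = 124.94 + 8.64 = 133.58 million.
Not in labor force = 35.55 + 2.48 + 16.78 + 12.22 + 25.19 = 92.22 million (those not working and not actively searching are outside the labor force — including those who want a job but have given up searching).
Civilian working-age population = 133.58 + 92.22 = 225.80 million.
Unemployment rate = 8.64 / 133.58 = 6.47%.
Labor force participation rate = 133.58 / 225.80 = 59.16%.

Unemployment rate ≈ 6.47%; labor force participation rate ≈ 59.16%.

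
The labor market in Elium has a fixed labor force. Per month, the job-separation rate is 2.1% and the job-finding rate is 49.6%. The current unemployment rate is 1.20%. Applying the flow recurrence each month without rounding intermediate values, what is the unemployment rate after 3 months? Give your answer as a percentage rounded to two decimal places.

Unemployment rate after three months ≈ 3.74%.

With a fixed labor force, u_{t+1} = u_t + s·(1−u_t) − f·u_t = u_t·(1−s−f) + s.
Here 1−s−f = 0.483 and s = 0.021.
u_1 = 0.012000 × 0.483 + 0.021 = 0.026796.
u_2 = 0.026796 × 0.483 + 0.021 = 0.033942.
u_3 = 0.033942 × 0.483 + 0.021 = 0.037394.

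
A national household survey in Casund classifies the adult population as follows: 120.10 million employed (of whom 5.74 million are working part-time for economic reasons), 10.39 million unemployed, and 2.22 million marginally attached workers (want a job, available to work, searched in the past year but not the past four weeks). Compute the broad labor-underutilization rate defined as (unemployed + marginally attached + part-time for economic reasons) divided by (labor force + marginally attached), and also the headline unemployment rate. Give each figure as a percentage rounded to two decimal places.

Labor force = 120.10 + 10.39 = 130.49 million.
Numerator = 10.39 + 2.22 + 5.74 = 18.35 million.
Denominator = 130.49 + 2.22 = 132.71 million.
Broad rate = 18.35 / 132.71 = 13.83%.
Headline unemployment rate = 10.39 / 130.49 = 7.96%.

Broad underutilization rate ≈ 13.83%; headline unemployment rate ≈ 7.96%.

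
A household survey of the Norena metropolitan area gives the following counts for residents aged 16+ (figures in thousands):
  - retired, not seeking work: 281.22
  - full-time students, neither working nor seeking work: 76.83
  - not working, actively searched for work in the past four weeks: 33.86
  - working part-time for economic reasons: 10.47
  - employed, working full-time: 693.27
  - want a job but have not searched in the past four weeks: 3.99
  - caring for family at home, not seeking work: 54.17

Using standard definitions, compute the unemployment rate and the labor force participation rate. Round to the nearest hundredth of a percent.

Unemployment rate ≈ 4.59%; labor force participation rate ≈ 63.93%.

Employed = 10.47 + 693.27 = 703.74 thousand (anyone who worked, including part-time for economic reasons, counts as employed).
Unemployed = 33.86 thousand.
Labor force = 703.74 + 33.86 = 737.60 thousand.
Not in labor force = 281.22 + 76.83 + 3.99 + 54.17 = 416.21 thousand (those not working and not actively searching are outside the labor force — including those who want a job but have given up searching).
Civilian working-age population = 737.60 + 416.21 = 1,153.81 thousand.
Unemployment rate = 33.86 / 737.60 = 4.59%.
Labor force participation rate = 737.60 / 1,153.81 = 63.93%.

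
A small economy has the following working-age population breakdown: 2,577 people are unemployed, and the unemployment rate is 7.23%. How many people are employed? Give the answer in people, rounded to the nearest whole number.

About 33,066 are employed.

Labor force = U / u = 2,577 / 0.0723 ≈ 35,643.
Employed = labor force − unemployed = 35,643 − 2,577 = 33,066.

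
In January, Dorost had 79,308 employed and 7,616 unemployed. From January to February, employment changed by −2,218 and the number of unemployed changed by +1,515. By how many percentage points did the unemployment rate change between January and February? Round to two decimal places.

The unemployment rate changed by +1.83 percentage points.

January: labor force = 79,308 + 7,616 = 86,924; u = 7,616/86,924 = 8.76%.
February: labor force = 77,090 + 9,131 = 86,221; u = 9,131/86,221 = 10.59%.
Change = 10.59% − 8.76% = +1.83 pp.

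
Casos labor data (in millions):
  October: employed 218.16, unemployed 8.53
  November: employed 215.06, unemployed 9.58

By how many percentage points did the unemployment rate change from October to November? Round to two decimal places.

The unemployment rate changed by +0.50 percentage points.

October: labor force = 218.16 + 8.53 = 226.69; u = 8.53/226.69 = 3.76%.
November: labor force = 215.06 + 9.58 = 224.64; u = 9.58/224.64 = 4.26%.
Change = 4.26% − 3.76% = +0.50 pp.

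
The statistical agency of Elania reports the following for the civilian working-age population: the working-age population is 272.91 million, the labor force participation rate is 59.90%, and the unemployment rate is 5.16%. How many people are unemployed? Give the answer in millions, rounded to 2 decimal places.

Labor force = 0.5990 × 272.91 = 163.47 million.
Unemployed = 0.0516 × 163.47 ≈ 8.44 million.

About 8.44 million are unemployed.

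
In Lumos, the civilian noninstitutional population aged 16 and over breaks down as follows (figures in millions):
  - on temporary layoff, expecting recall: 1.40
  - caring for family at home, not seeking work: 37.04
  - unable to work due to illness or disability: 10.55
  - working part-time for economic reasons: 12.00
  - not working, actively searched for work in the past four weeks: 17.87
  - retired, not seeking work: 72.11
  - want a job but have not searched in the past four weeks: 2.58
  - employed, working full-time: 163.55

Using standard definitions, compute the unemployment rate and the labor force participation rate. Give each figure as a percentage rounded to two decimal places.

Employed = 12.00 + 163.55 = 175.55 million (anyone who worked, including part-time for economic reasons, counts as employed).
Unemployed = 1.40 + 17.87 = 19.27 million (jobless and actively searching, or on temporary layoff).
Labor force = 175.55 + 19.27 = 194.82 million.
Not in labor force = 37.04 + 10.55 + 72.11 + 2.58 = 122.28 million (those not working and not actively searching are outside the labor force — including those who want a job but have given up searching).
Civilian working-age population = 194.82 + 122.28 = 317.10 million.
Unemployment rate = 19.27 / 194.82 = 9.89%.
Labor force participation rate = 194.82 / 317.10 = 61.44%.

Unemployment rate ≈ 9.89%; labor force participation rate ≈ 61.44%.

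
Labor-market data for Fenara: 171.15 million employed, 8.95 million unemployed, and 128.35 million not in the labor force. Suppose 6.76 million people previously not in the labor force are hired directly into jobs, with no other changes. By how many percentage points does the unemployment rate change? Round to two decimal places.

The unemployment rate changes by −0.18 percentage points.

Initially, labor force = 171.15 + 8.95 = 180.10 million, so u = 8.95/180.10 = 4.97%.
After the change, employed and labor force both rise by 6.76; unemployed unchanged → E = 177.91, U = 8.95, labor force = 186.86 million.
New unemployment rate = 8.95 / 186.86 = 4.79%.
Change = 4.79% − 4.97% = −0.18 percentage points.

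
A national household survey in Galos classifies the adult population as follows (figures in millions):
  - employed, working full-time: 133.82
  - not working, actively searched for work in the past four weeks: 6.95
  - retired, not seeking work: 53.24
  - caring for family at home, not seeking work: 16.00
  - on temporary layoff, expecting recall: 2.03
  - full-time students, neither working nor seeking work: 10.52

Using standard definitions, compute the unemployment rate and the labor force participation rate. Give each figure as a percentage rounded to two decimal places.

Employed = 133.82 million.
Unemployed = 6.95 + 2.03 = 8.98 million (jobless and actively searching, or on temporary layoff).
Labor force = 133.82 + 8.98 = 142.80 million.
Not in labor force = 53.24 + 16.00 + 10.52 = 79.76 million (those not working and not actively searching are outside the labor force).
Civilian working-age population = 142.80 + 79.76 = 222.56 million.
Unemployment rate = 8.98 / 142.80 = 6.29%.
Labor force participation rate = 142.80 / 222.56 = 64.16%.

Unemployment rate ≈ 6.29%; labor force participation rate ≈ 64.16%.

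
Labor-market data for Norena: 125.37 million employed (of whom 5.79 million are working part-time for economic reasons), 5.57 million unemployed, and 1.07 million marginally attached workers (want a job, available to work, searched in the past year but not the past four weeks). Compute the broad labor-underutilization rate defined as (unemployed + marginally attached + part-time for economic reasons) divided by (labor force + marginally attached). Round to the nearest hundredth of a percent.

Broad underutilization rate ≈ 9.42%.

Labor force = 125.37 + 5.57 = 130.94 million.
Numerator = 5.57 + 1.07 + 5.79 = 12.43 million.
Denominator = 130.94 + 1.07 = 132.01 million.
Broad rate = 12.43 / 132.01 = 9.42%.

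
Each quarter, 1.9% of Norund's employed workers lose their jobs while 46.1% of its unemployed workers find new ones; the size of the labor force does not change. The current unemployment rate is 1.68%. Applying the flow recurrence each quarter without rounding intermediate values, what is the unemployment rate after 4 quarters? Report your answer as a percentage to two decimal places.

Unemployment rate after four quarters ≈ 3.79%.

With a fixed labor force, u_{t+1} = u_t + s·(1−u_t) − f·u_t = u_t·(1−s−f) + s.
Here 1−s−f = 0.520 and s = 0.019.
u_1 = 0.016800 × 0.520 + 0.019 = 0.027736.
u_2 = 0.027736 × 0.520 + 0.019 = 0.033423.
u_3 = 0.033423 × 0.520 + 0.019 = 0.036380.
u_4 = 0.036380 × 0.520 + 0.019 = 0.037918.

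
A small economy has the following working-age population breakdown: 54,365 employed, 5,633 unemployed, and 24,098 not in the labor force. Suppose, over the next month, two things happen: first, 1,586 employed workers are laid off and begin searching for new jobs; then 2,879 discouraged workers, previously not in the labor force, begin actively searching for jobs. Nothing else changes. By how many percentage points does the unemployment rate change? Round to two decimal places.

Initially, labor force = 54,365 + 5,633 = 59,998, so u = 5,633/59,998 = 9.39%.
After the first change, employed falls and unemployed rises by 1,586; labor force unchanged → E = 52,779, U = 7,219, labor force = 59,998.
After the second change, unemployed and labor force both rise by 2,879 → E = 52,779, U = 10,098, labor force = 62,877.
New unemployment rate = 10,098 / 62,877 = 16.06%.
Change = 16.06% − 9.39% = +6.67 percentage points.

The unemployment rate changes by +6.67 percentage points.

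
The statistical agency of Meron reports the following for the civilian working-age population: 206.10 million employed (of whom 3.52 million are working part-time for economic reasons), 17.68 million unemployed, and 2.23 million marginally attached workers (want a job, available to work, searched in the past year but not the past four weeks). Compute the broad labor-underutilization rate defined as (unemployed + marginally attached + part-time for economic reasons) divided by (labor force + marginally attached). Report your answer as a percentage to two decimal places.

Labor force = 206.10 + 17.68 = 223.78 million.
Numerator = 17.68 + 2.23 + 3.52 = 23.43 million.
Denominator = 223.78 + 2.23 = 226.01 million.
Broad rate = 23.43 / 226.01 = 10.37%.

Broad underutilization rate ≈ 10.37%.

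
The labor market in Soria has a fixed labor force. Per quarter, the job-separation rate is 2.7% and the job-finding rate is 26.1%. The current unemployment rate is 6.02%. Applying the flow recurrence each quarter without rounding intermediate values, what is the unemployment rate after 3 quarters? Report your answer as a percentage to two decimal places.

Unemployment rate after three quarters ≈ 8.16%.

With a fixed labor force, u_{t+1} = u_t + s·(1−u_t) − f·u_t = u_t·(1−s−f) + s.
Here 1−s−f = 0.712 and s = 0.027.
u_1 = 0.060200 × 0.712 + 0.027 = 0.069862.
u_2 = 0.069862 × 0.712 + 0.027 = 0.076742.
u_3 = 0.076742 × 0.712 + 0.027 = 0.081640.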